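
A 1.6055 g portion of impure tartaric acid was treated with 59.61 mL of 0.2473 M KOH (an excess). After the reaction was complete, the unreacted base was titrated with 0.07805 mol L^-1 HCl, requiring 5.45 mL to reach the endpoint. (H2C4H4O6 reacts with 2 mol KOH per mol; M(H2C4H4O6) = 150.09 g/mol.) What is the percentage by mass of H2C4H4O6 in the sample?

66.9%

Total n(KOH) added = 0.2473 x 0.05961 = 0.01474 mol.
n(HCl) used = 0.07805 x 0.005450 = 0.0004254 mol, which equals the excess n(KOH).
So n(KOH) consumed by the sample = 0.01474 - 0.0004254 = 0.01432 mol.
n(H2C4H4O6) = 0.01432 / 2 = 0.007158 mol.
mass H2C4H4O6 = 0.007158 x 150.09 = 1.074 g, so %H2C4H4O6 = 1.074/1.6055 x 100 = 66.9%.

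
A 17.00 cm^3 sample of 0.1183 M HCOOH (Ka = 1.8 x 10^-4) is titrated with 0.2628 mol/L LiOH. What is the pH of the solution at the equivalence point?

8.33

n(HCOOH) = 0.1183 x 0.01700 = 0.002011 mol; V(LiOH) at equivalence = 0.002011/0.2628 = 0.007653 L.
At equivalence all the acid is converted to HCOO-; total volume = 0.01700 + 0.007653 = 0.02465 L, so [HCOO-] = 0.002011/0.02465 = 0.08158 M.
Kb = Kw/Ka = 1.0e-14 / 1.8 x 10^-4 = 5.56e-11.
[OH^-] = sqrt(Kb x [HCOO-]) = sqrt(5.56e-11 x 0.08158) = 2.13e-6 M.
pOH = 5.67, so pH = 14.00 - 5.67 = 8.33.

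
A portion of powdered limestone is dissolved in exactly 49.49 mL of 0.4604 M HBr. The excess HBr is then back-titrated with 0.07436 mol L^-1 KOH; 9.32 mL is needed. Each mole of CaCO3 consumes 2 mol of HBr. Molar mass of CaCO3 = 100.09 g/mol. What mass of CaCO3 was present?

1.11 g

Total n(HBr) added = 0.4604 x 0.04949 = 0.02279 mol.
n(KOH) used = 0.07436 x 0.009320 = 0.0006930 mol, which equals the excess n(HBr).
So n(HBr) consumed by the sample = 0.02279 - 0.0006930 = 0.02209 mol.
n(CaCO3) = 0.02209 / 2 = 0.01105 mol.
mass = 0.01105 mol x 100.09 g/mol = 1.11 g.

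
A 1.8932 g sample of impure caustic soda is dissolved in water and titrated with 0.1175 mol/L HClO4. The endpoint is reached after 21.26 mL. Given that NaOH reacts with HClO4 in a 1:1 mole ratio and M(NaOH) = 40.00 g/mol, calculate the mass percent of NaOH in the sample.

5.28%

n(HClO4) = 0.1175 x 0.02126 = 0.002498 mol.
n(NaOH) = 0.002498 / 1 = 0.002498 mol.
mass of NaOH = 0.002498 x 40.00 = 0.09992 g.
% purity = 0.09992 / 1.8932 x 100 = 5.28%.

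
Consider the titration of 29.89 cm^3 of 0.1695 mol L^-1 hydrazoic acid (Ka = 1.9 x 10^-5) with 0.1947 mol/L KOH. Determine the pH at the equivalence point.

n(HN3) = 0.1695 x 0.02989 = 0.005066 mol; V(KOH) at equivalence = 0.005066/0.1947 = 0.02602 L.
At equivalence all the acid is converted to N3-; total volume = 0.02989 + 0.02602 = 0.05591 L, so [N3-] = 0.005066/0.05591 = 0.09061 M.
Kb = Kw/Ka = 1.0e-14 / 1.9 x 10^-5 = 5.26e-10.
[OH^-] = sqrt(Kb x [N3-]) = sqrt(5.26e-10 x 0.09061) = 6.91e-6 M.
pOH = 5.16, so pH = 14.00 - 5.16 = 8.84.

8.84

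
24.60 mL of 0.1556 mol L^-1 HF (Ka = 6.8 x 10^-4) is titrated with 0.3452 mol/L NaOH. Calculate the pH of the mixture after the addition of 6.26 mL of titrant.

3.28

Initial n(HF) = 0.1556 x 0.02460 = 0.003828 mol.
n(NaOH) added = 0.3452 x 0.006260 = 0.002161 mol, converting that many moles of HF to F-.
Remaining n(HF) = 0.001667 mol; n(F-) = 0.002161 mol.
By Henderson-Hasselbalch, pH = pKa + log([A^-]/[HA]) = 3.17 + log(0.002161/0.001667) = 3.17 + (+0.11) = 3.28.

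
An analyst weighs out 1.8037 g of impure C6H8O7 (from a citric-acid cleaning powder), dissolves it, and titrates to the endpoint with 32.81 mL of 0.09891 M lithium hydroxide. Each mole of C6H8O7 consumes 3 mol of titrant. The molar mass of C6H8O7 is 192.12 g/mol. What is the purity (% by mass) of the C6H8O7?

n(LiOH) = 0.09891 x 0.03281 = 0.003245 mol.
n(C6H8O7) = 0.003245 / 3 = 0.001082 mol.
mass of C6H8O7 = 0.001082 x 192.12 = 0.2078 g.
% purity = 0.2078 / 1.8037 x 100 = 11.5%.

11.5%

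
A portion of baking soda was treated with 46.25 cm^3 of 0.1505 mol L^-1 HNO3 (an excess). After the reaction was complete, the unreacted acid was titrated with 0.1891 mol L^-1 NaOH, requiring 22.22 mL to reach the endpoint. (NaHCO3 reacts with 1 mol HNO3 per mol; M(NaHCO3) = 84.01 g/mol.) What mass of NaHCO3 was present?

Total n(HNO3) added = 0.1505 x 0.04625 = 0.006961 mol.
n(NaOH) used = 0.1891 x 0.02222 = 0.004202 mol, which equals the excess n(HNO3).
So n(HNO3) consumed by the sample = 0.006961 - 0.004202 = 0.002759 mol.
n(NaHCO3) = 0.002759 / 1 = 0.002759 mol.
mass = 0.002759 mol x 84.01 g/mol = 0.232 g.

0.232 g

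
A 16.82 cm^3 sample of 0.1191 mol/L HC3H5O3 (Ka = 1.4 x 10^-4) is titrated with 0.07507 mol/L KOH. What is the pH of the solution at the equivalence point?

n(HC3H5O3) = 0.1191 x 0.01682 = 0.002003 mol; V(KOH) at equivalence = 0.002003/0.07507 = 0.02669 L.
At equivalence all the acid is converted to C3H5O3-; total volume = 0.01682 + 0.02669 = 0.04351 L, so [C3H5O3-] = 0.002003/0.04351 = 0.04605 M.
Kb = Kw/Ka = 1.0e-14 / 1.4 x 10^-4 = 7.14e-11.
[OH^-] = sqrt(Kb x [C3H5O3-]) = sqrt(7.14e-11 x 0.04605) = 1.81e-6 M.
pOH = 5.74, so pH = 14.00 - 5.74 = 8.26.

8.26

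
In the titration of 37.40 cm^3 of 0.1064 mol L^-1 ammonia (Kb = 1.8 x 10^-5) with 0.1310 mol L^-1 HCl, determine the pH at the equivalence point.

5.24

n(NH3) = 0.1064 x 0.03740 = 0.003979 mol; V(HCl) at equivalence = 0.003979/0.1310 = 0.03038 L.
At equivalence the base is fully converted to NH4+; total volume = 0.06778 L, so [NH4+] = 0.003979/0.06778 = 0.05871 M.
Ka(NH4+) = Kw/Kb = 1.0e-14 / 1.8 x 10^-5 = 5.56e-10.
[H^+] = sqrt(Ka x [NH4+]) = sqrt(5.56e-10 x 0.05871) = 5.71e-6 M.
pH = -log(5.71e-6) = 5.24.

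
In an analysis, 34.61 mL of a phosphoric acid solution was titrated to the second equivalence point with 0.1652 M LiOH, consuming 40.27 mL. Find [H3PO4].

n(LiOH) = 0.1652 x 0.04027 = 0.006653 mol.
At the second equivalence point, 2 mol OH^- react per mol H3PO4, so n(H3PO4) = 0.006653 / 2 = 0.003326 mol.
[H3PO4] = 0.003326 / 0.03461 L = 0.0961 M.

0.0961 M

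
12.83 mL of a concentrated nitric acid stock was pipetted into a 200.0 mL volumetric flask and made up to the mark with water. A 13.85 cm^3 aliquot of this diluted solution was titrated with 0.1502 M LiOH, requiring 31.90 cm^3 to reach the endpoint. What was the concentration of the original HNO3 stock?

5.39 M

n(LiOH) = 0.1502 x 0.03190 = 0.004791 mol.
n(HNO3) in the aliquot = 0.004791 mol.
[diluted HNO3] = 0.004791 / 0.01385 = 0.3459 M.
Dilution factor = 200.0/12.83 = 15.59, so [stock] = 0.3459 x 15.59 = 5.39 M.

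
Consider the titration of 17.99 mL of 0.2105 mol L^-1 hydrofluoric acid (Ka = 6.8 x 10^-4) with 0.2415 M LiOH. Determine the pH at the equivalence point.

8.11

n(HF) = 0.2105 x 0.01799 = 0.003787 mol; V(LiOH) at equivalence = 0.003787/0.2415 = 0.01568 L.
At equivalence all the acid is converted to F-; total volume = 0.01799 + 0.01568 = 0.03367 L, so [F-] = 0.003787/0.03367 = 0.1125 M.
Kb = Kw/Ka = 1.0e-14 / 6.8 x 10^-4 = 1.47e-11.
[OH^-] = sqrt(Kb x [F-]) = sqrt(1.47e-11 x 0.1125) = 1.29e-6 M.
pOH = 5.89, so pH = 14.00 - 5.89 = 8.11.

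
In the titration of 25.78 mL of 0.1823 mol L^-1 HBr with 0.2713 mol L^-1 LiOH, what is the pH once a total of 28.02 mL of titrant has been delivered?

n(acid) = 0.1823 x 0.02578 = 0.004700 mol; n(LiOH) added = 0.2713 x 0.02802 = 0.007602 mol.
Base is in excess by 0.007602 - 0.004700 = 0.002902 mol in a total volume of 0.05380 L.
[OH^-] = 0.002902/0.05380 = 0.05394 M, so pOH = 1.27 and pH = 14.00 - 1.27 = 12.73.

12.73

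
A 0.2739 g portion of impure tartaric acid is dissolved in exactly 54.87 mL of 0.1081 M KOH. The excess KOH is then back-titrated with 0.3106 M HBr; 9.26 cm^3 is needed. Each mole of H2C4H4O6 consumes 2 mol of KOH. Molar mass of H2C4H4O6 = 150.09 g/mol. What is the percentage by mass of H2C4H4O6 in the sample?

83.7%

Total n(KOH) added = 0.1081 x 0.05487 = 0.005931 mol.
n(HBr) used = 0.3106 x 0.009260 = 0.002876 mol, which equals the excess n(KOH).
So n(KOH) consumed by the sample = 0.005931 - 0.002876 = 0.003055 mol.
n(H2C4H4O6) = 0.003055 / 2 = 0.001528 mol.
mass H2C4H4O6 = 0.001528 x 150.09 = 0.2293 g, so %H2C4H4O6 = 0.2293/0.2739 x 100 = 83.7%.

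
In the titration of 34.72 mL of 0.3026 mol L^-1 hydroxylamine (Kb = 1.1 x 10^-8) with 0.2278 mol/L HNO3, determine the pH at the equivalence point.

3.46

n(NH2OH) = 0.3026 x 0.03472 = 0.01051 mol; V(HNO3) at equivalence = 0.01051/0.2278 = 0.04612 L.
At equivalence the base is fully converted to NH3OH+; total volume = 0.08084 L, so [NH3OH+] = 0.01051/0.08084 = 0.1300 M.
Ka(NH3OH+) = Kw/Kb = 1.0e-14 / 1.1 x 10^-8 = 9.09e-7.
[H^+] = sqrt(Ka x [NH3OH+]) = sqrt(9.09e-7 x 0.1300) = 0.000344 M.
pH = -log(0.000344) = 3.46.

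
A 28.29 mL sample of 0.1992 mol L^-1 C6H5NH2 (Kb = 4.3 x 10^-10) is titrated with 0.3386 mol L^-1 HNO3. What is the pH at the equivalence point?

2.77

n(C6H5NH2) = 0.1992 x 0.02829 = 0.005635 mol; V(HNO3) at equivalence = 0.005635/0.3386 = 0.01664 L.
At equivalence the base is fully converted to C6H5NH3+; total volume = 0.04493 L, so [C6H5NH3+] = 0.005635/0.04493 = 0.1254 M.
Ka(C6H5NH3+) = Kw/Kb = 1.0e-14 / 4.3 x 10^-10 = 2.33e-5.
[H^+] = sqrt(Ka x [C6H5NH3+]) = sqrt(2.33e-5 x 0.1254) = 0.00171 M.
pH = -log(0.00171) = 2.77.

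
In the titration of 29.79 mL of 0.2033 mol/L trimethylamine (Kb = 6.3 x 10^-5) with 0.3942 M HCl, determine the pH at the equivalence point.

5.34

n((CH3)3N) = 0.2033 x 0.02979 = 0.006056 mol; V(HCl) at equivalence = 0.006056/0.3942 = 0.01536 L.
At equivalence the base is fully converted to (CH3)3NH+; total volume = 0.04515 L, so [(CH3)3NH+] = 0.006056/0.04515 = 0.1341 M.
Ka((CH3)3NH+) = Kw/Kb = 1.0e-14 / 6.3 x 10^-5 = 1.59e-10.
[H^+] = sqrt(Ka x [(CH3)3NH+]) = sqrt(1.59e-10 x 0.1341) = 4.61e-6 M.
pH = -log(4.61e-6) = 5.34.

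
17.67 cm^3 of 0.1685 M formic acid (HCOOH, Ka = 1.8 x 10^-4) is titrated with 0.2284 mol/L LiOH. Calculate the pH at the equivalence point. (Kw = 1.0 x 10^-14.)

n(HCOOH) = 0.1685 x 0.01767 = 0.002977 mol; V(LiOH) at equivalence = 0.002977/0.2284 = 0.01304 L.
At equivalence all the acid is converted to HCOO-; total volume = 0.01767 + 0.01304 = 0.03071 L, so [HCOO-] = 0.002977/0.03071 = 0.09696 M.
Kb = Kw/Ka = 1.0e-14 / 1.8 x 10^-4 = 5.56e-11.
[OH^-] = sqrt(Kb x [HCOO-]) = sqrt(5.56e-11 x 0.09696) = 2.32e-6 M.
pOH = 5.63, so pH = 14.00 - 5.63 = 8.37.

8.37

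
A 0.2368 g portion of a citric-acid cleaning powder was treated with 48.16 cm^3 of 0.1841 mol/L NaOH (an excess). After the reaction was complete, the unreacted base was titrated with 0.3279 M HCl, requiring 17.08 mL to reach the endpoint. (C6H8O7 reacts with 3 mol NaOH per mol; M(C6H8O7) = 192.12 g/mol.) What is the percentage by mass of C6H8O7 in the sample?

88.3%

Total n(NaOH) added = 0.1841 x 0.04816 = 0.008866 mol.
n(HCl) used = 0.3279 x 0.01708 = 0.005601 mol, which equals the excess n(NaOH).
So n(NaOH) consumed by the sample = 0.008866 - 0.005601 = 0.003266 mol.
n(C6H8O7) = 0.003266 / 3 = 0.001089 mol.
mass C6H8O7 = 0.001089 x 192.12 = 0.2091 g, so %C6H8O7 = 0.2091/0.2368 x 100 = 88.3%.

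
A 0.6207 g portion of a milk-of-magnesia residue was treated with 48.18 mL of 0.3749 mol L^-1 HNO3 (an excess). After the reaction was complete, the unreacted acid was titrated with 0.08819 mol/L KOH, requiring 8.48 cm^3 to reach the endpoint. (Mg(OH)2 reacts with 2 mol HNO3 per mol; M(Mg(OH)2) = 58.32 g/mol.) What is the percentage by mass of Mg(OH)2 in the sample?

81.3%

Total n(HNO3) added = 0.3749 x 0.04818 = 0.01806 mol.
n(KOH) used = 0.08819 x 0.008480 = 0.0007479 mol, which equals the excess n(HNO3).
So n(HNO3) consumed by the sample = 0.01806 - 0.0007479 = 0.01731 mol.
n(Mg(OH)2) = 0.01731 / 2 = 0.008657 mol.
mass Mg(OH)2 = 0.008657 x 58.32 = 0.5049 g, so %Mg(OH)2 = 0.5049/0.6207 x 100 = 81.3%.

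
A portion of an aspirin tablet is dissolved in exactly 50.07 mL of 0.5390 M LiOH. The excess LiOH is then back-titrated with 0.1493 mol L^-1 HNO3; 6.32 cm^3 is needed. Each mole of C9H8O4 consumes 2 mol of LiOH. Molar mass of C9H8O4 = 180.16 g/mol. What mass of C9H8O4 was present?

Total n(LiOH) added = 0.5390 x 0.05007 = 0.02699 mol.
n(HNO3) used = 0.1493 x 0.006320 = 0.0009436 mol, which equals the excess n(LiOH).
So n(LiOH) consumed by the sample = 0.02699 - 0.0009436 = 0.02604 mol.
n(C9H8O4) = 0.02604 / 2 = 0.01302 mol.
mass = 0.01302 mol x 180.16 g/mol = 2.35 g.

2.35 g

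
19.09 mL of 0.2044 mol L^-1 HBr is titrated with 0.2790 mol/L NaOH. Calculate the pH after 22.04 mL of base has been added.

12.74

n(acid) = 0.2044 x 0.01909 = 0.003902 mol; n(NaOH) added = 0.2790 x 0.02204 = 0.006149 mol.
Base is in excess by 0.006149 - 0.003902 = 0.002247 mol in a total volume of 0.04113 L.
[OH^-] = 0.002247/0.04113 = 0.05464 M, so pOH = 1.26 and pH = 14.00 - 1.26 = 12.74.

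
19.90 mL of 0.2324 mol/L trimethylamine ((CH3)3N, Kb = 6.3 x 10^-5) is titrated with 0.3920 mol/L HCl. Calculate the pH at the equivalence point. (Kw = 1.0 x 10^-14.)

5.32

n((CH3)3N) = 0.2324 x 0.01990 = 0.004625 mol; V(HCl) at equivalence = 0.004625/0.3920 = 0.01180 L.
At equivalence the base is fully converted to (CH3)3NH+; total volume = 0.03170 L, so [(CH3)3NH+] = 0.004625/0.03170 = 0.1459 M.
Ka((CH3)3NH+) = Kw/Kb = 1.0e-14 / 6.3 x 10^-5 = 1.59e-10.
[H^+] = sqrt(Ka x [(CH3)3NH+]) = sqrt(1.59e-10 x 0.1459) = 4.81e-6 M.
pH = -log(4.81e-6) = 5.32.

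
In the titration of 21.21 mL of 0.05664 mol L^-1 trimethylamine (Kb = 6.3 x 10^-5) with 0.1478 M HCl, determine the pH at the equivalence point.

n((CH3)3N) = 0.05664 x 0.02121 = 0.001201 mol; V(HCl) at equivalence = 0.001201/0.1478 = 0.008128 L.
At equivalence the base is fully converted to (CH3)3NH+; total volume = 0.02934 L, so [(CH3)3NH+] = 0.001201/0.02934 = 0.04095 M.
Ka((CH3)3NH+) = Kw/Kb = 1.0e-14 / 6.3 x 10^-5 = 1.59e-10.
[H^+] = sqrt(Ka x [(CH3)3NH+]) = sqrt(1.59e-10 x 0.04095) = 2.55e-6 M.
pH = -log(2.55e-6) = 5.59.

5.59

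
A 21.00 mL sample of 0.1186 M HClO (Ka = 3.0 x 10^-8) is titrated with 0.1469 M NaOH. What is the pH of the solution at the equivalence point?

10.17

n(HClO) = 0.1186 x 0.02100 = 0.002491 mol; V(NaOH) at equivalence = 0.002491/0.1469 = 0.01695 L.
At equivalence all the acid is converted to ClO-; total volume = 0.02100 + 0.01695 = 0.03795 L, so [ClO-] = 0.002491/0.03795 = 0.06562 M.
Kb = Kw/Ka = 1.0e-14 / 3.0 x 10^-8 = 3.33e-7.
[OH^-] = sqrt(Kb x [ClO-]) = sqrt(3.33e-7 x 0.06562) = 0.000148 M.
pOH = 3.83, so pH = 14.00 - 3.83 = 10.17.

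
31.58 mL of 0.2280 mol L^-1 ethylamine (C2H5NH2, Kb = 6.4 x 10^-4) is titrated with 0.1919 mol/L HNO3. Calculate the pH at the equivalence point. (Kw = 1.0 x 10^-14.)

5.89

n(C2H5NH2) = 0.2280 x 0.03158 = 0.007200 mol; V(HNO3) at equivalence = 0.007200/0.1919 = 0.03752 L.
At equivalence the base is fully converted to C2H5NH3+; total volume = 0.06910 L, so [C2H5NH3+] = 0.007200/0.06910 = 0.1042 M.
Ka(C2H5NH3+) = Kw/Kb = 1.0e-14 / 6.4 x 10^-4 = 1.56e-11.
[H^+] = sqrt(Ka x [C2H5NH3+]) = sqrt(1.56e-11 x 0.1042) = 1.28e-6 M.
pH = -log(1.28e-6) = 5.89.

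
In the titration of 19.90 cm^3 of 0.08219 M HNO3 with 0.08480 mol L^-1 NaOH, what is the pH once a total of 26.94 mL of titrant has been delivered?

n(acid) = 0.08219 x 0.01990 = 0.001636 mol; n(NaOH) added = 0.08480 x 0.02694 = 0.002285 mol.
Base is in excess by 0.002285 - 0.001636 = 0.0006489 mol in a total volume of 0.04684 L.
[OH^-] = 0.0006489/0.04684 = 0.01385 M, so pOH = 1.86 and pH = 14.00 - 1.86 = 12.14.

12.14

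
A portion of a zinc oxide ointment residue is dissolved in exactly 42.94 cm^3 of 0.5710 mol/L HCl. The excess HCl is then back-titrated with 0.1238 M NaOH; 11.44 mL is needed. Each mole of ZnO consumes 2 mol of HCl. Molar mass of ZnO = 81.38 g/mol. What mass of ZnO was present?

0.940 g

Total n(HCl) added = 0.5710 x 0.04294 = 0.02452 mol.
n(NaOH) used = 0.1238 x 0.01144 = 0.001416 mol, which equals the excess n(HCl).
So n(HCl) consumed by the sample = 0.02452 - 0.001416 = 0.02310 mol.
n(ZnO) = 0.02310 / 2 = 0.01155 mol.
mass = 0.01155 mol x 81.38 g/mol = 0.940 g.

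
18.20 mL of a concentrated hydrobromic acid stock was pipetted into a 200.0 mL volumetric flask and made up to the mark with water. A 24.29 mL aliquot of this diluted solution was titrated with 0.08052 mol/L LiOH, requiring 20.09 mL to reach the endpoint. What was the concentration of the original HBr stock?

0.732 M

n(LiOH) = 0.08052 x 0.02009 = 0.001618 mol.
n(HBr) in the aliquot = 0.001618 mol.
[diluted HBr] = 0.001618 / 0.02429 = 0.06660 M.
Dilution factor = 200.0/18.20 = 10.99, so [stock] = 0.06660 x 10.99 = 0.732 M.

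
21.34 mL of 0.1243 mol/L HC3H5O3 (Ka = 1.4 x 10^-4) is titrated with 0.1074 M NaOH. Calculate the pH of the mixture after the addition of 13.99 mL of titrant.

Initial n(HC3H5O3) = 0.1243 x 0.02134 = 0.002653 mol.
n(NaOH) added = 0.1074 x 0.01399 = 0.001503 mol, converting that many moles of HC3H5O3 to C3H5O3-.
Remaining n(HC3H5O3) = 0.001150 mol; n(C3H5O3-) = 0.001503 mol.
By Henderson-Hasselbalch, pH = pKa + log([A^-]/[HA]) = 3.85 + log(0.001503/0.001150) = 3.85 + (+0.12) = 3.97.

3.97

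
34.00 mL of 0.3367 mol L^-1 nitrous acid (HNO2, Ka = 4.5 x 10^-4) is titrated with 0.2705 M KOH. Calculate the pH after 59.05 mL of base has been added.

n(acid) = 0.3367 x 0.03400 = 0.01145 mol; n(KOH) added = 0.2705 x 0.05905 = 0.01597 mol.
Base is in excess by 0.01597 - 0.01145 = 0.004525 mol in a total volume of 0.09305 L.
[OH^-] = 0.004525/0.09305 = 0.04863 M, so pOH = 1.31 and pH = 14.00 - 1.31 = 12.69.

12.69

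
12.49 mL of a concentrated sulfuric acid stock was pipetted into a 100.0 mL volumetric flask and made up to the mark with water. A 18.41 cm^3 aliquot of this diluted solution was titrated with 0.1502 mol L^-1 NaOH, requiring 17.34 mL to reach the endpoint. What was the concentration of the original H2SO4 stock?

n(NaOH) = 0.1502 x 0.01734 = 0.002604 mol.
n(H2SO4) in the aliquot = 0.002604 x 1/2 = 0.001302 mol.
[diluted H2SO4] = 0.001302 / 0.01841 = 0.07074 M.
Dilution factor = 100.0/12.49 = 8.006, so [stock] = 0.07074 x 8.006 = 0.566 M.

0.566 M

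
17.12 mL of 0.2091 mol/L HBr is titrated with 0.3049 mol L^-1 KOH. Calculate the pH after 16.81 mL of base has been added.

12.66

n(acid) = 0.2091 x 0.01712 = 0.003580 mol; n(KOH) added = 0.3049 x 0.01681 = 0.005125 mol.
Base is in excess by 0.005125 - 0.003580 = 0.001546 mol in a total volume of 0.03393 L.
[OH^-] = 0.001546/0.03393 = 0.04555 M, so pOH = 1.34 and pH = 14.00 - 1.34 = 12.66.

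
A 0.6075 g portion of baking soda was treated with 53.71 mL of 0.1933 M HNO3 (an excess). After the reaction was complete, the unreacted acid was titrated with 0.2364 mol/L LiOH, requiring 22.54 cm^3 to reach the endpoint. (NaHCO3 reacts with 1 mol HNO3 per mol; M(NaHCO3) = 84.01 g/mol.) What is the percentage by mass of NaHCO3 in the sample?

69.9%

Total n(HNO3) added = 0.1933 x 0.05371 = 0.01038 mol.
n(LiOH) used = 0.2364 x 0.02254 = 0.005328 mol, which equals the excess n(HNO3).
So n(HNO3) consumed by the sample = 0.01038 - 0.005328 = 0.005054 mol.
n(NaHCO3) = 0.005054 / 1 = 0.005054 mol.
mass NaHCO3 = 0.005054 x 84.01 = 0.4246 g, so %NaHCO3 = 0.4246/0.6075 x 100 = 69.9%.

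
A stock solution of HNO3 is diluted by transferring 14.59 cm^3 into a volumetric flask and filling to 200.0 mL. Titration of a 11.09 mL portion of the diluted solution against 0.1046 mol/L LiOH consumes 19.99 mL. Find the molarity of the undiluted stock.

n(LiOH) = 0.1046 x 0.01999 = 0.002091 mol.
n(HNO3) in the aliquot = 0.002091 mol.
[diluted HNO3] = 0.002091 / 0.01109 = 0.1885 M.
Dilution factor = 200.0/14.59 = 13.71, so [stock] = 0.1885 x 13.71 = 2.58 M.

2.58 M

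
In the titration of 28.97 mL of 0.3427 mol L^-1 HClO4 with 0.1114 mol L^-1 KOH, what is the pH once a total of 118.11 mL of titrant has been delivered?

12.34

n(acid) = 0.3427 x 0.02897 = 0.009928 mol; n(KOH) added = 0.1114 x 0.1181 = 0.01316 mol.
Base is in excess by 0.01316 - 0.009928 = 0.003229 mol in a total volume of 0.1471 L.
[OH^-] = 0.003229/0.1471 = 0.02196 M, so pOH = 1.66 and pH = 14.00 - 1.66 = 12.34.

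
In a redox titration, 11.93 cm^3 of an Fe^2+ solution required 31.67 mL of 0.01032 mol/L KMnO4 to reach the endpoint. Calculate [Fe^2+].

0.137 M

n(KMnO4) = 0.01032 x 0.03167 = 0.0003268 mol.
From the balanced equation, 1 mol KMnO4 reacts with 5 mol Fe^2+, so n(Fe^2+) = 0.0003268 x 5/1 = 0.001634 mol.
[Fe^2+] = 0.001634 / 0.01193 L = 0.137 M.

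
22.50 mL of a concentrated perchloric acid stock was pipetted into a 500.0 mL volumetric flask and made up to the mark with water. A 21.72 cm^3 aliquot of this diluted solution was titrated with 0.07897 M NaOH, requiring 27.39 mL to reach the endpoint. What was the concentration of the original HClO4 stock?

n(NaOH) = 0.07897 x 0.02739 = 0.002163 mol.
n(HClO4) in the aliquot = 0.002163 mol.
[diluted HClO4] = 0.002163 / 0.02172 = 0.09959 M.
Dilution factor = 500.0/22.50 = 22.22, so [stock] = 0.09959 x 22.22 = 2.21 M.

2.21 M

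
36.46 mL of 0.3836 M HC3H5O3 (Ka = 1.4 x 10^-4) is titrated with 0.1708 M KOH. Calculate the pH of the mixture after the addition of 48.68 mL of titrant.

Initial n(HC3H5O3) = 0.3836 x 0.03646 = 0.01399 mol.
n(KOH) added = 0.1708 x 0.04868 = 0.008315 mol, converting that many moles of HC3H5O3 to C3H5O3-.
Remaining n(HC3H5O3) = 0.005672 mol; n(C3H5O3-) = 0.008315 mol.
By Henderson-Hasselbalch, pH = pKa + log([A^-]/[HA]) = 3.85 + log(0.008315/0.005672) = 3.85 + (+0.17) = 4.02.

4.02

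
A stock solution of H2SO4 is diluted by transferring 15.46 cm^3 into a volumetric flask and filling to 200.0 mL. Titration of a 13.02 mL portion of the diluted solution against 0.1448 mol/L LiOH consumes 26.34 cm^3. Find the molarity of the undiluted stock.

1.89 M

n(LiOH) = 0.1448 x 0.02634 = 0.003814 mol.
n(H2SO4) in the aliquot = 0.003814 x 1/2 = 0.001907 mol.
[diluted H2SO4] = 0.001907 / 0.01302 = 0.1465 M.
Dilution factor = 200.0/15.46 = 12.94, so [stock] = 0.1465 x 12.94 = 1.89 M.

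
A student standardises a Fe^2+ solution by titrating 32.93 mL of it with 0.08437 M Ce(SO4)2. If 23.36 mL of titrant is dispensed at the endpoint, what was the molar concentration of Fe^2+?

n(Ce(SO4)2) = 0.08437 x 0.02336 = 0.001971 mol.
From the balanced equation, 1 mol Ce(SO4)2 reacts with 1 mol Fe^2+, so n(Fe^2+) = 0.001971 x 1/1 = 0.001971 mol.
[Fe^2+] = 0.001971 / 0.03293 L = 0.0599 M.

0.0599 M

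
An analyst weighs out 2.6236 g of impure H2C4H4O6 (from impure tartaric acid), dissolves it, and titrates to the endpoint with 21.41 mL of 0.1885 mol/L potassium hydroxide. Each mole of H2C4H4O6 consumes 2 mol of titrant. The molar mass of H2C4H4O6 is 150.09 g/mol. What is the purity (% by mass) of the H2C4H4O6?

n(KOH) = 0.1885 x 0.02141 = 0.004036 mol.
n(H2C4H4O6) = 0.004036 / 2 = 0.002018 mol.
mass of H2C4H4O6 = 0.002018 x 150.09 = 0.3029 g.
% purity = 0.3029 / 2.6236 x 100 = 11.5%.

11.5%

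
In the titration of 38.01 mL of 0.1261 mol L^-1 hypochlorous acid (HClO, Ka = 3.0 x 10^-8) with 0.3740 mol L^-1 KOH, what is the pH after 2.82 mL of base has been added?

6.97

Initial n(HClO) = 0.1261 x 0.03801 = 0.004793 mol.
n(KOH) added = 0.3740 x 0.002820 = 0.001055 mol, converting that many moles of HClO to ClO-.
Remaining n(HClO) = 0.003738 mol; n(ClO-) = 0.001055 mol.
By Henderson-Hasselbalch, pH = pKa + log([A^-]/[HA]) = 7.52 + log(0.001055/0.003738) = 7.52 + (-0.55) = 6.97.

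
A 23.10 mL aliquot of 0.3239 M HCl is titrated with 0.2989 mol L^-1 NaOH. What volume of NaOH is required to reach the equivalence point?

25.0 mL

n(HCl) = 0.3239 mol/L x 0.02310 L = 0.007482 mol.
At equivalence n(NaOH) = n(HCl) = 0.007482 mol.
V(NaOH) = 0.007482 / 0.2989 = 0.02503 L = 25.0 mL.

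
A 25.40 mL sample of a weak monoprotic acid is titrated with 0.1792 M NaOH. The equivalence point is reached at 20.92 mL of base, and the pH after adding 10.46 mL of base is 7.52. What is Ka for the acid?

3.0 x 10^-8

10.46 mL is half of the equivalence volume, so this is the half-equivalence point where [HA] = [A^-].
At half-equivalence pH = pKa, so pKa = 7.52.
Ka = 10^(-7.52) = 3.0 x 10^-8.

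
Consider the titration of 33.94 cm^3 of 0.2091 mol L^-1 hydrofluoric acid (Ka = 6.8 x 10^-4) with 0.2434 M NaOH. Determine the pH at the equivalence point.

8.11

n(HF) = 0.2091 x 0.03394 = 0.007097 mol; V(NaOH) at equivalence = 0.007097/0.2434 = 0.02916 L.
At equivalence all the acid is converted to F-; total volume = 0.03394 + 0.02916 = 0.06310 L, so [F-] = 0.007097/0.06310 = 0.1125 M.
Kb = Kw/Ka = 1.0e-14 / 6.8 x 10^-4 = 1.47e-11.
[OH^-] = sqrt(Kb x [F-]) = sqrt(1.47e-11 x 0.1125) = 1.29e-6 M.
pOH = 5.89, so pH = 14.00 - 5.89 = 8.11.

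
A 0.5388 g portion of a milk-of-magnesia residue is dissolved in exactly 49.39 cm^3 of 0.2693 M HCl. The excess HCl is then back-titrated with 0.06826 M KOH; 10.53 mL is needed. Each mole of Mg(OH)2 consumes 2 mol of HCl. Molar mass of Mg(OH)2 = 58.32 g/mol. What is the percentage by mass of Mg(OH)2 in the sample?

Total n(HCl) added = 0.2693 x 0.04939 = 0.01330 mol.
n(KOH) used = 0.06826 x 0.01053 = 0.0007188 mol, which equals the excess n(HCl).
So n(HCl) consumed by the sample = 0.01330 - 0.0007188 = 0.01258 mol.
n(Mg(OH)2) = 0.01258 / 2 = 0.006291 mol.
mass Mg(OH)2 = 0.006291 x 58.32 = 0.3669 g, so %Mg(OH)2 = 0.3669/0.5388 x 100 = 68.1%.

68.1%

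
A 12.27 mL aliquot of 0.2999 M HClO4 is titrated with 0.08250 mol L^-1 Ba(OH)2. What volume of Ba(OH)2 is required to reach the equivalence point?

22.3 mL

n(HClO4) = 0.2999 mol/L x 0.01227 L = 0.003680 mol.
The neutralisation is 2 HClO4 : 1 Ba(OH)2, so n(Ba(OH)2) = 0.003680 x 1/2 = 0.001840 mol.
V(Ba(OH)2) = 0.001840 / 0.08250 = 0.02230 L = 22.3 mL.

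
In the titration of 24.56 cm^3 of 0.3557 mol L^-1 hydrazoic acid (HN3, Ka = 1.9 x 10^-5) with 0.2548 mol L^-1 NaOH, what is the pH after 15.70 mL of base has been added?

Initial n(HN3) = 0.3557 x 0.02456 = 0.008736 mol.
n(NaOH) added = 0.2548 x 0.01570 = 0.004000 mol, converting that many moles of HN3 to N3-.
Remaining n(HN3) = 0.004736 mol; n(N3-) = 0.004000 mol.
By Henderson-Hasselbalch, pH = pKa + log([A^-]/[HA]) = 4.72 + log(0.004000/0.004736) = 4.72 + (-0.07) = 4.65.

4.65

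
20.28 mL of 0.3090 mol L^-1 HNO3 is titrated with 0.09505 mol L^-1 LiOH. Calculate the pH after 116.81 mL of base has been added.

12.55

n(acid) = 0.3090 x 0.02028 = 0.006267 mol; n(LiOH) added = 0.09505 x 0.1168 = 0.01110 mol.
Base is in excess by 0.01110 - 0.006267 = 0.004836 mol in a total volume of 0.1371 L.
[OH^-] = 0.004836/0.1371 = 0.03528 M, so pOH = 1.45 and pH = 14.00 - 1.45 = 12.55.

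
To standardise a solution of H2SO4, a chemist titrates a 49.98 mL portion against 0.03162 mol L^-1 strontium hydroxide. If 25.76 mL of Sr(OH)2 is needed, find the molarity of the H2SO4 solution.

n(Sr(OH)2) delivered = 0.03162 x 0.02576 = 0.0008145 mol.
For a 1:1 reaction, n(H2SO4) = 0.0008145 mol.
[H2SO4] = 0.0008145 mol / 0.04998 L = 0.0163 M.

0.0163 M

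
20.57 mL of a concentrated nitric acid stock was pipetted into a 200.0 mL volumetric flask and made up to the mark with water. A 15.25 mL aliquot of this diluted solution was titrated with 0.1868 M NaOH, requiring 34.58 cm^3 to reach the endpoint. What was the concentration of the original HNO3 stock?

n(NaOH) = 0.1868 x 0.03458 = 0.006460 mol.
n(HNO3) in the aliquot = 0.006460 mol.
[diluted HNO3] = 0.006460 / 0.01525 = 0.4236 M.
Dilution factor = 200.0/20.57 = 9.723, so [stock] = 0.4236 x 9.723 = 4.12 M.

4.12 M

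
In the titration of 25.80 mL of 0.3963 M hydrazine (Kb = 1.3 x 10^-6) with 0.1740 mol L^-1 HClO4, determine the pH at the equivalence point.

n(N2H4) = 0.3963 x 0.02580 = 0.01022 mol; V(HClO4) at equivalence = 0.01022/0.1740 = 0.05876 L.
At equivalence the base is fully converted to N2H5+; total volume = 0.08456 L, so [N2H5+] = 0.01022/0.08456 = 0.1209 M.
Ka(N2H5+) = Kw/Kb = 1.0e-14 / 1.3 x 10^-6 = 7.69e-9.
[H^+] = sqrt(Ka x [N2H5+]) = sqrt(7.69e-9 x 0.1209) = 3.05e-5 M.
pH = -log(3.05e-5) = 4.52.

4.52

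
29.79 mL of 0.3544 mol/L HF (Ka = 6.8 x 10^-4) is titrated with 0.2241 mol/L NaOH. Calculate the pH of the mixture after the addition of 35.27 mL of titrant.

3.64

Initial n(HF) = 0.3544 x 0.02979 = 0.01056 mol.
n(NaOH) added = 0.2241 x 0.03527 = 0.007904 mol, converting that many moles of HF to F-.
Remaining n(HF) = 0.002654 mol; n(F-) = 0.007904 mol.
By Henderson-Hasselbalch, pH = pKa + log([A^-]/[HA]) = 3.17 + log(0.007904/0.002654) = 3.17 + (+0.47) = 3.64.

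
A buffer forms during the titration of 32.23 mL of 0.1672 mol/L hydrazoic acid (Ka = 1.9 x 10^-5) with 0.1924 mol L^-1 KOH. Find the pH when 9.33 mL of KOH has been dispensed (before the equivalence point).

Initial n(HN3) = 0.1672 x 0.03223 = 0.005389 mol.
n(KOH) added = 0.1924 x 0.009330 = 0.001795 mol, converting that many moles of HN3 to N3-.
Remaining n(HN3) = 0.003594 mol; n(N3-) = 0.001795 mol.
By Henderson-Hasselbalch, pH = pKa + log([A^-]/[HA]) = 4.72 + log(0.001795/0.003594) = 4.72 + (-0.30) = 4.42.

4.42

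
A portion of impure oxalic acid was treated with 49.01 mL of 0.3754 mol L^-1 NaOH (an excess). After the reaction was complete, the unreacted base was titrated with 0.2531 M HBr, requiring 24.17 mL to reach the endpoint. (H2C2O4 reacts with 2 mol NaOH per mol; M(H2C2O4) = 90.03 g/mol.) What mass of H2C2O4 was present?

0.553 g

Total n(NaOH) added = 0.3754 x 0.04901 = 0.01840 mol.
n(HBr) used = 0.2531 x 0.02417 = 0.006117 mol, which equals the excess n(NaOH).
So n(NaOH) consumed by the sample = 0.01840 - 0.006117 = 0.01228 mol.
n(H2C2O4) = 0.01228 / 2 = 0.006140 mol.
mass = 0.006140 mol x 90.03 g/mol = 0.553 g.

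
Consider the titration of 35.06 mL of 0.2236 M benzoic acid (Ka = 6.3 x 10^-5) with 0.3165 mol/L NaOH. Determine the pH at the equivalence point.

n(C6H5COOH) = 0.2236 x 0.03506 = 0.007839 mol; V(NaOH) at equivalence = 0.007839/0.3165 = 0.02477 L.
At equivalence all the acid is converted to C6H5COO-; total volume = 0.03506 + 0.02477 = 0.05983 L, so [C6H5COO-] = 0.007839/0.05983 = 0.1310 M.
Kb = Kw/Ka = 1.0e-14 / 6.3 x 10^-5 = 1.59e-10.
[OH^-] = sqrt(Kb x [C6H5COO-]) = sqrt(1.59e-10 x 0.1310) = 4.56e-6 M.
pOH = 5.34, so pH = 14.00 - 5.34 = 8.66.

8.66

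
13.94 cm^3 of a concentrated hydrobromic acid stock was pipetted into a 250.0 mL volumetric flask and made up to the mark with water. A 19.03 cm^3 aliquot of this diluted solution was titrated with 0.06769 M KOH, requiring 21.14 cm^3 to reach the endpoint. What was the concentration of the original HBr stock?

n(KOH) = 0.06769 x 0.02114 = 0.001431 mol.
n(HBr) in the aliquot = 0.001431 mol.
[diluted HBr] = 0.001431 / 0.01903 = 0.07520 M.
Dilution factor = 250.0/13.94 = 17.93, so [stock] = 0.07520 x 17.93 = 1.35 M.

1.35 M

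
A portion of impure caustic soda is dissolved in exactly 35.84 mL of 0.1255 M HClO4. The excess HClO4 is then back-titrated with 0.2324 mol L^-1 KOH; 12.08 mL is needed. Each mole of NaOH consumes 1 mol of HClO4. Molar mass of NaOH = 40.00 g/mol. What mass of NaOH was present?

Total n(HClO4) added = 0.1255 x 0.03584 = 0.004498 mol.
n(KOH) used = 0.2324 x 0.01208 = 0.002807 mol, which equals the excess n(HClO4).
So n(HClO4) consumed by the sample = 0.004498 - 0.002807 = 0.001691 mol.
n(NaOH) = 0.001691 / 1 = 0.001691 mol.
mass = 0.001691 mol x 40.00 g/mol = 0.0676 g.

0.0676 g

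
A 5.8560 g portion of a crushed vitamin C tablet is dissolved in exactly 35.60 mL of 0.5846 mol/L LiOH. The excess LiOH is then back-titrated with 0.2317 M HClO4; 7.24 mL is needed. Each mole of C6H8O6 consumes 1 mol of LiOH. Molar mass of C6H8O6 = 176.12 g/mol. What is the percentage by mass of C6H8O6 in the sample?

Total n(LiOH) added = 0.5846 x 0.03560 = 0.02081 mol.
n(HClO4) used = 0.2317 x 0.007240 = 0.001678 mol, which equals the excess n(LiOH).
So n(LiOH) consumed by the sample = 0.02081 - 0.001678 = 0.01913 mol.
n(C6H8O6) = 0.01913 / 1 = 0.01913 mol.
mass C6H8O6 = 0.01913 x 176.12 = 3.370 g, so %C6H8O6 = 3.370/5.8560 x 100 = 57.5%.

57.5%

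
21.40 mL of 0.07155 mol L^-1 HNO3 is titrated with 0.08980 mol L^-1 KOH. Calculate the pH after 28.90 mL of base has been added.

n(acid) = 0.07155 x 0.02140 = 0.001531 mol; n(KOH) added = 0.08980 x 0.02890 = 0.002595 mol.
Base is in excess by 0.002595 - 0.001531 = 0.001064 mol in a total volume of 0.05030 L.
[OH^-] = 0.001064/0.05030 = 0.02115 M, so pOH = 1.67 and pH = 14.00 - 1.67 = 12.33.

12.33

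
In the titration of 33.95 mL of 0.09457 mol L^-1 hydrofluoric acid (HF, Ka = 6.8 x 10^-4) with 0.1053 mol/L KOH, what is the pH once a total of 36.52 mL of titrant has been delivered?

n(acid) = 0.09457 x 0.03395 = 0.003211 mol; n(KOH) added = 0.1053 x 0.03652 = 0.003846 mol.
Base is in excess by 0.003846 - 0.003211 = 0.0006349 mol in a total volume of 0.07047 L.
[OH^-] = 0.0006349/0.07047 = 0.009010 M, so pOH = 2.05 and pH = 14.00 - 2.05 = 11.95.

11.95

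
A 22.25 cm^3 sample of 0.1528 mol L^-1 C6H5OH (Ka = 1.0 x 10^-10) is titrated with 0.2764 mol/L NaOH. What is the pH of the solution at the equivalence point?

11.50

n(C6H5OH) = 0.1528 x 0.02225 = 0.003400 mol; V(NaOH) at equivalence = 0.003400/0.2764 = 0.01230 L.
At equivalence all the acid is converted to C6H5O-; total volume = 0.02225 + 0.01230 = 0.03455 L, so [C6H5O-] = 0.003400/0.03455 = 0.09840 M.
Kb = Kw/Ka = 1.0e-14 / 1.0 x 10^-10 = 0.000100.
[OH^-] = sqrt(Kb x [C6H5O-]) = sqrt(0.000100 x 0.09840) = 0.00314 M.
pOH = 2.50, so pH = 14.00 - 2.50 = 11.50.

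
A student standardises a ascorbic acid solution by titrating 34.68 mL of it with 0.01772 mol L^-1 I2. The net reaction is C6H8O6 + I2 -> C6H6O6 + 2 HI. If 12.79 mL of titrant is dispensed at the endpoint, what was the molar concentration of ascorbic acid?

n(I2) = 0.01772 x 0.01279 = 0.0002266 mol.
From the balanced equation, 1 mol I2 reacts with 1 mol ascorbic acid, so n(ascorbic acid) = 0.0002266 x 1/1 = 0.0002266 mol.
[ascorbic acid] = 0.0002266 / 0.03468 L = 0.00654 M.

0.00654 M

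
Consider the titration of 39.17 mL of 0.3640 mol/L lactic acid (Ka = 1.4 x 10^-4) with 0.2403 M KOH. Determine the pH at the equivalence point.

8.51

n(HC3H5O3) = 0.3640 x 0.03917 = 0.01426 mol; V(KOH) at equivalence = 0.01426/0.2403 = 0.05933 L.
At equivalence all the acid is converted to C3H5O3-; total volume = 0.03917 + 0.05933 = 0.09850 L, so [C3H5O3-] = 0.01426/0.09850 = 0.1447 M.
Kb = Kw/Ka = 1.0e-14 / 1.4 x 10^-4 = 7.14e-11.
[OH^-] = sqrt(Kb x [C3H5O3-]) = sqrt(7.14e-11 x 0.1447) = 3.22e-6 M.
pOH = 5.49, so pH = 14.00 - 5.49 = 8.51.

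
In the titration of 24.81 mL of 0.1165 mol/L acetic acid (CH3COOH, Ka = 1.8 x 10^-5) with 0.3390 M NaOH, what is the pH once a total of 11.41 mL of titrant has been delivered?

12.43

n(acid) = 0.1165 x 0.02481 = 0.002890 mol; n(NaOH) added = 0.3390 x 0.01141 = 0.003868 mol.
Base is in excess by 0.003868 - 0.002890 = 0.0009776 mol in a total volume of 0.03622 L.
[OH^-] = 0.0009776/0.03622 = 0.02699 M, so pOH = 1.57 and pH = 14.00 - 1.57 = 12.43.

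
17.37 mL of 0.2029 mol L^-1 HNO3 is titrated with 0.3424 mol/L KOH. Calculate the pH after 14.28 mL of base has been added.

12.63

n(acid) = 0.2029 x 0.01737 = 0.003524 mol; n(KOH) added = 0.3424 x 0.01428 = 0.004889 mol.
Base is in excess by 0.004889 - 0.003524 = 0.001365 mol in a total volume of 0.03165 L.
[OH^-] = 0.001365/0.03165 = 0.04313 M, so pOH = 1.37 and pH = 14.00 - 1.37 = 12.63.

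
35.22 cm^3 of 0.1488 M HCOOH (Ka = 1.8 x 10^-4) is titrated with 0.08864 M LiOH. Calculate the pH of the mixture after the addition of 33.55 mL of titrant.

Initial n(HCOOH) = 0.1488 x 0.03522 = 0.005241 mol.
n(LiOH) added = 0.08864 x 0.03355 = 0.002974 mol, converting that many moles of HCOOH to HCOO-.
Remaining n(HCOOH) = 0.002267 mol; n(HCOO-) = 0.002974 mol.
By Henderson-Hasselbalch, pH = pKa + log([A^-]/[HA]) = 3.74 + log(0.002974/0.002267) = 3.74 + (+0.12) = 3.86.

3.86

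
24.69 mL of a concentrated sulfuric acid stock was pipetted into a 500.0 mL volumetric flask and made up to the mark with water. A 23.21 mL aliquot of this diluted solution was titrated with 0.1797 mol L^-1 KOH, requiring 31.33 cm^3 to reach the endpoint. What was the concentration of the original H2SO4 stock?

2.46 M

n(KOH) = 0.1797 x 0.03133 = 0.005630 mol.
n(H2SO4) in the aliquot = 0.005630 x 1/2 = 0.002815 mol.
[diluted H2SO4] = 0.002815 / 0.02321 = 0.1213 M.
Dilution factor = 500.0/24.69 = 20.25, so [stock] = 0.1213 x 20.25 = 2.46 M.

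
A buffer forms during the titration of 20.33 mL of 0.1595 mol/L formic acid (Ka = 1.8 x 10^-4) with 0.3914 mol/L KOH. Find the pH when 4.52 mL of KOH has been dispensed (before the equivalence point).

3.82

Initial n(HCOOH) = 0.1595 x 0.02033 = 0.003243 mol.
n(KOH) added = 0.3914 x 0.004520 = 0.001769 mol, converting that many moles of HCOOH to HCOO-.
Remaining n(HCOOH) = 0.001474 mol; n(HCOO-) = 0.001769 mol.
By Henderson-Hasselbalch, pH = pKa + log([A^-]/[HA]) = 3.74 + log(0.001769/0.001474) = 3.74 + (+0.08) = 3.82.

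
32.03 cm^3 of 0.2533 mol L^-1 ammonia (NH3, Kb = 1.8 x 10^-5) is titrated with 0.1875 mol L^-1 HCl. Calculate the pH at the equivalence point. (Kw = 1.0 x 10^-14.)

n(NH3) = 0.2533 x 0.03203 = 0.008113 mol; V(HCl) at equivalence = 0.008113/0.1875 = 0.04327 L.
At equivalence the base is fully converted to NH4+; total volume = 0.07530 L, so [NH4+] = 0.008113/0.07530 = 0.1077 M.
Ka(NH4+) = Kw/Kb = 1.0e-14 / 1.8 x 10^-5 = 5.56e-10.
[H^+] = sqrt(Ka x [NH4+]) = sqrt(5.56e-10 x 0.1077) = 7.74e-6 M.
pH = -log(7.74e-6) = 5.11.

5.11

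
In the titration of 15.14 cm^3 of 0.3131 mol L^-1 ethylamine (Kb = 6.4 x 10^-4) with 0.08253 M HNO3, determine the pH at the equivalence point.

n(C2H5NH2) = 0.3131 x 0.01514 = 0.004740 mol; V(HNO3) at equivalence = 0.004740/0.08253 = 0.05744 L.
At equivalence the base is fully converted to C2H5NH3+; total volume = 0.07258 L, so [C2H5NH3+] = 0.004740/0.07258 = 0.06531 M.
Ka(C2H5NH3+) = Kw/Kb = 1.0e-14 / 6.4 x 10^-4 = 1.56e-11.
[H^+] = sqrt(Ka x [C2H5NH3+]) = sqrt(1.56e-11 x 0.06531) = 1.01e-6 M.
pH = -log(1.01e-6) = 6.00.

6.00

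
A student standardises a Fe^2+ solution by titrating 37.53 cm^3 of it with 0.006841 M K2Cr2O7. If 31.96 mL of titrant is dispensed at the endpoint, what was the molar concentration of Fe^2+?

0.0350 M

n(K2Cr2O7) = 0.006841 x 0.03196 = 0.0002186 mol.
From the balanced equation, 1 mol K2Cr2O7 reacts with 6 mol Fe^2+, so n(Fe^2+) = 0.0002186 x 6/1 = 0.001312 mol.
[Fe^2+] = 0.001312 / 0.03753 L = 0.0350 M.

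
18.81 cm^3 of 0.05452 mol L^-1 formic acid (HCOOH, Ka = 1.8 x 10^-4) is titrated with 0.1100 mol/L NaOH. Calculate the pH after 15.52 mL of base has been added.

n(acid) = 0.05452 x 0.01881 = 0.001026 mol; n(NaOH) added = 0.1100 x 0.01552 = 0.001707 mol.
Base is in excess by 0.001707 - 0.001026 = 0.0006817 mol in a total volume of 0.03433 L.
[OH^-] = 0.0006817/0.03433 = 0.01986 M, so pOH = 1.70 and pH = 14.00 - 1.70 = 12.30.

12.30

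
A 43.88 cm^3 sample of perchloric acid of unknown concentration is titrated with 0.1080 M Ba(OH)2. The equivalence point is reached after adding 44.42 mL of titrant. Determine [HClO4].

0.219 M

n(Ba(OH)2) delivered = 0.1080 x 0.04442 = 0.004797 mol.
The reaction is 2 HClO4 + 1 Ba(OH)2, so n(HClO4) = 0.004797 x 2/1 = 0.009595 mol.
[HClO4] = 0.009595 mol / 0.04388 L = 0.219 M.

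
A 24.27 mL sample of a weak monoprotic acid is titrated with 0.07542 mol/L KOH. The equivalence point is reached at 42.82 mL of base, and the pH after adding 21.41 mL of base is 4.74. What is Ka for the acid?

1.8 x 10^-5

21.41 mL is half of the equivalence volume, so this is the half-equivalence point where [HA] = [A^-].
At half-equivalence pH = pKa, so pKa = 4.74.
Ka = 10^(-4.74) = 1.8 x 10^-5.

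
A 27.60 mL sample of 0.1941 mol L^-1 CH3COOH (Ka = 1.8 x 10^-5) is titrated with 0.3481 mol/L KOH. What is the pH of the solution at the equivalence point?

8.92

n(CH3COOH) = 0.1941 x 0.02760 = 0.005357 mol; V(KOH) at equivalence = 0.005357/0.3481 = 0.01539 L.
At equivalence all the acid is converted to CH3COO-; total volume = 0.02760 + 0.01539 = 0.04299 L, so [CH3COO-] = 0.005357/0.04299 = 0.1246 M.
Kb = Kw/Ka = 1.0e-14 / 1.8 x 10^-5 = 5.56e-10.
[OH^-] = sqrt(Kb x [CH3COO-]) = sqrt(5.56e-10 x 0.1246) = 8.32e-6 M.
pOH = 5.08, so pH = 14.00 - 5.08 = 8.92.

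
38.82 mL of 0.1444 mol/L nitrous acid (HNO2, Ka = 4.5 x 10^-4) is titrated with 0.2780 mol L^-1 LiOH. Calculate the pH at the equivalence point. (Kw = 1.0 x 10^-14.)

n(HNO2) = 0.1444 x 0.03882 = 0.005606 mol; V(LiOH) at equivalence = 0.005606/0.2780 = 0.02016 L.
At equivalence all the acid is converted to NO2-; total volume = 0.03882 + 0.02016 = 0.05898 L, so [NO2-] = 0.005606/0.05898 = 0.09504 M.
Kb = Kw/Ka = 1.0e-14 / 4.5 x 10^-4 = 2.22e-11.
[OH^-] = sqrt(Kb x [NO2-]) = sqrt(2.22e-11 x 0.09504) = 1.45e-6 M.
pOH = 5.84, so pH = 14.00 - 5.84 = 8.16.

8.16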